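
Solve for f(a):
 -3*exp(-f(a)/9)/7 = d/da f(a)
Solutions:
 f(a) = 9*log(C1 - a/21)


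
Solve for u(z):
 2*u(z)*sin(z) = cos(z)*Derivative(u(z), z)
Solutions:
 u(z) = C1/cos(z)^2


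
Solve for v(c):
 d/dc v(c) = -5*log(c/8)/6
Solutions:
 v(c) = C1 - 5*c*log(c)/6 + 5*c/6 + 5*c*log(2)/2


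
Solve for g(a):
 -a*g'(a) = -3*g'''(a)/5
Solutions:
 g(a) = C1 + Integral(C2*airyai(3^(2/3)*5^(1/3)*a/3) + C3*airybi(3^(2/3)*5^(1/3)*a/3), a)


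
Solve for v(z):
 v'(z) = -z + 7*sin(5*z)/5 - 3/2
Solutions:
 v(z) = C1 - z^2/2 - 3*z/2 - 7*cos(5*z)/25


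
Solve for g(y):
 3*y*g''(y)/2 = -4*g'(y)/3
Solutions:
 g(y) = C1 + C2*y^(1/9)


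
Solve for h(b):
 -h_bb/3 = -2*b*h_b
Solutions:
 h(b) = C1 + C2*erfi(sqrt(3)*b)


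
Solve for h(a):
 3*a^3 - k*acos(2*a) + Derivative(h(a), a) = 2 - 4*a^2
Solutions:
 h(a) = C1 - 3*a^4/4 - 4*a^3/3 + 2*a + k*(a*acos(2*a) - sqrt(1 - 4*a^2)/2)


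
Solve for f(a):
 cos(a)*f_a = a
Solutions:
 f(a) = C1 + Integral(a/cos(a), a)


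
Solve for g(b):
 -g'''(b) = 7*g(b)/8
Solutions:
 g(b) = C3*exp(-7^(1/3)*b/2) + (C1*sin(sqrt(3)*7^(1/3)*b/4) + C2*cos(sqrt(3)*7^(1/3)*b/4))*exp(7^(1/3)*b/4)


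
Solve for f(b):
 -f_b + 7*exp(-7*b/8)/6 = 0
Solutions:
 f(b) = C1 - 4*exp(-7*b/8)/3


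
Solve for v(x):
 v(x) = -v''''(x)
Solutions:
 v(x) = (C1*sin(sqrt(2)*x/2) + C2*cos(sqrt(2)*x/2))*exp(-sqrt(2)*x/2) + (C3*sin(sqrt(2)*x/2) + C4*cos(sqrt(2)*x/2))*exp(sqrt(2)*x/2)


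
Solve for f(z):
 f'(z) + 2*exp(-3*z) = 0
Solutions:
 f(z) = C1 + 2*exp(-3*z)/3


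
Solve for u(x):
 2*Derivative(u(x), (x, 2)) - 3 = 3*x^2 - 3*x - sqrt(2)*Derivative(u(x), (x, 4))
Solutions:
 u(x) = C1 + C2*x + C3*sin(2^(1/4)*x) + C4*cos(2^(1/4)*x) + x^4/8 - x^3/4 + 3*x^2*(1 - sqrt(2))/4


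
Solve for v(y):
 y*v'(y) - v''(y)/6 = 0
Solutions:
 v(y) = C1 + C2*erfi(sqrt(3)*y)


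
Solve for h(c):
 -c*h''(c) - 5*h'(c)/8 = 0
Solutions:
 h(c) = C1 + C2*c^(3/8)


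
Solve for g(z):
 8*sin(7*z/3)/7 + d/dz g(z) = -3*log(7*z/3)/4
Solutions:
 g(z) = C1 - 3*z*log(z)/4 - 3*z*log(7)/4 + 3*z/4 + 3*z*log(3)/4 + 24*cos(7*z/3)/49


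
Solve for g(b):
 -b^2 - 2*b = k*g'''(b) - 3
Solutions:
 g(b) = C1 + C2*b + C3*b^2 - b^5/(60*k) - b^4/(12*k) + b^3/(2*k)


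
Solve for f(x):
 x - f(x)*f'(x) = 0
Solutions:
 f(x) = -sqrt(C1 + x^2)
 f(x) = sqrt(C1 + x^2)


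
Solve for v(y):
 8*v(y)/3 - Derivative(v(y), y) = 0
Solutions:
 v(y) = C1*exp(8*y/3)


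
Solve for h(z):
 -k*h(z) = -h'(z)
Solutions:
 h(z) = C1*exp(k*z)


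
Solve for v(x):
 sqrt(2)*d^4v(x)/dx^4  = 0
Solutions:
 v(x) = C1 + C2*x + C3*x^2 + C4*x^3


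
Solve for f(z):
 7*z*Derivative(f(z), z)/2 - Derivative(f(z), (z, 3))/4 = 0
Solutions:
 f(z) = C1 + Integral(C2*airyai(14^(1/3)*z) + C3*airybi(14^(1/3)*z), z)


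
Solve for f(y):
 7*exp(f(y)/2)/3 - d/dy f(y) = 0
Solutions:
 f(y) = 2*log(-1/(C1 + 7*y)) + 2*log(6)


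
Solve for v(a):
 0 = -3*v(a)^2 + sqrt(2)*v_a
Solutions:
 v(a) = -2/(C1 + 3*sqrt(2)*a)


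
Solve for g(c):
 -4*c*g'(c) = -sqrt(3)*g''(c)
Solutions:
 g(c) = C1 + C2*erfi(sqrt(2)*3^(3/4)*c/3)


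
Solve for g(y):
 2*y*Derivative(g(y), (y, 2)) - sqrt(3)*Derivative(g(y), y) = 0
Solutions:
 g(y) = C1 + C2*y^(sqrt(3)/2 + 1)


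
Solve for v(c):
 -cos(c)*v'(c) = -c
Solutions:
 v(c) = C1 + Integral(c/cos(c), c)


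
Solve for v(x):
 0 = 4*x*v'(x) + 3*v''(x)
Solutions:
 v(x) = C1 + C2*erf(sqrt(6)*x/3)


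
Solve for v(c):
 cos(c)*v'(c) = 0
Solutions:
 v(c) = C1


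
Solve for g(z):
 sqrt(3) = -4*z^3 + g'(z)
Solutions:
 g(z) = C1 + z^4 + sqrt(3)*z


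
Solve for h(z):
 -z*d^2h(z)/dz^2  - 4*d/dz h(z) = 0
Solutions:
 h(z) = C1 + C2/z^3


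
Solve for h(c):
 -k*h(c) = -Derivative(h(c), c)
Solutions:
 h(c) = C1*exp(c*k)


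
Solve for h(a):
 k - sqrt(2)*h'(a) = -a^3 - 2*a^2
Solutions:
 h(a) = C1 + sqrt(2)*a^4/8 + sqrt(2)*a^3/3 + sqrt(2)*a*k/2


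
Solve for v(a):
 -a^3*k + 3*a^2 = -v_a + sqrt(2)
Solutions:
 v(a) = C1 + a^4*k/4 - a^3 + sqrt(2)*a


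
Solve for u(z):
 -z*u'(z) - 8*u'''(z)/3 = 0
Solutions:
 u(z) = C1 + Integral(C2*airyai(-3^(1/3)*z/2) + C3*airybi(-3^(1/3)*z/2), z)


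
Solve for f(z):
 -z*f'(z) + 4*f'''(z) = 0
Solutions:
 f(z) = C1 + Integral(C2*airyai(2^(1/3)*z/2) + C3*airybi(2^(1/3)*z/2), z)


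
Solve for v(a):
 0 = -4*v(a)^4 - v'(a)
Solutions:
 v(a) = (-3^(2/3) - 3*3^(1/6)*I)*(1/(C1 + 4*a))^(1/3)/6
 v(a) = (-3^(2/3) + 3*3^(1/6)*I)*(1/(C1 + 4*a))^(1/3)/6
 v(a) = (1/(C1 + 12*a))^(1/3)


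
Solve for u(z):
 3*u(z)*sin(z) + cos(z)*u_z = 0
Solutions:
 u(z) = C1*cos(z)^3


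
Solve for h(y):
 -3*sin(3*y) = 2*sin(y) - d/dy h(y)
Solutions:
 h(y) = C1 - 2*cos(y) - cos(3*y)


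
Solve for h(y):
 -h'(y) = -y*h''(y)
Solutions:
 h(y) = C1 + C2*y^2


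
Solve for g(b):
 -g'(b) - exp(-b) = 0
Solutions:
 g(b) = C1 + exp(-b)


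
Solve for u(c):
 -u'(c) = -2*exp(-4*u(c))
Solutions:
 u(c) = log(-I*(C1 + 8*c)^(1/4))
 u(c) = log(I*(C1 + 8*c)^(1/4))
 u(c) = log(-(C1 + 8*c)^(1/4))
 u(c) = log(C1 + 8*c)/4


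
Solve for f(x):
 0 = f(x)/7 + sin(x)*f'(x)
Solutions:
 f(x) = C1*(cos(x) + 1)^(1/14)/(cos(x) - 1)^(1/14)


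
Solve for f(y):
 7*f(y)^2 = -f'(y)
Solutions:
 f(y) = 1/(C1 + 7*y)


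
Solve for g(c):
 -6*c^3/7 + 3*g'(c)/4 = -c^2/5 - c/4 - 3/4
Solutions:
 g(c) = C1 + 2*c^4/7 - 4*c^3/45 - c^2/6 - c


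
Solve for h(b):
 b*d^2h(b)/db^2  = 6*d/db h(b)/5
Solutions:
 h(b) = C1 + C2*b^(11/5)


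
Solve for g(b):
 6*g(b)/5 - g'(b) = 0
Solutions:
 g(b) = C1*exp(6*b/5)


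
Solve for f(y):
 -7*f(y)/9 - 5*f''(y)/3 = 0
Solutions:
 f(y) = C1*sin(sqrt(105)*y/15) + C2*cos(sqrt(105)*y/15)


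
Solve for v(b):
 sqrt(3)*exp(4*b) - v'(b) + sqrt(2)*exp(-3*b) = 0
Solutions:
 v(b) = C1 + sqrt(3)*exp(4*b)/4 - sqrt(2)*exp(-3*b)/3


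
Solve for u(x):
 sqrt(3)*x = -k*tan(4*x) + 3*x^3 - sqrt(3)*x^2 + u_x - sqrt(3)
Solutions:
 u(x) = C1 - k*log(cos(4*x))/4 - 3*x^4/4 + sqrt(3)*x^3/3 + sqrt(3)*x^2/2 + sqrt(3)*x


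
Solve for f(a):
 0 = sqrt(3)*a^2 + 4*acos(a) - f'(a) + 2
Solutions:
 f(a) = C1 + sqrt(3)*a^3/3 + 4*a*acos(a) + 2*a - 4*sqrt(1 - a^2)


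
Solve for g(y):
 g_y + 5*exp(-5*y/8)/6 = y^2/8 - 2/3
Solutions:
 g(y) = C1 + y^3/24 - 2*y/3 + 4*exp(-5*y/8)/3


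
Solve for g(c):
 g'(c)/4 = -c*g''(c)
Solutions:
 g(c) = C1 + C2*c^(3/4)


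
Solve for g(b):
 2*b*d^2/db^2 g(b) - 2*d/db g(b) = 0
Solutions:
 g(b) = C1 + C2*b^2


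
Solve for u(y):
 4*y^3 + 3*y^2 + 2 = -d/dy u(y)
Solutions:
 u(y) = C1 - y^4 - y^3 - 2*y


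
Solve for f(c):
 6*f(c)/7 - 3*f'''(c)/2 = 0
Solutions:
 f(c) = C3*exp(14^(2/3)*c/7) + (C1*sin(14^(2/3)*sqrt(3)*c/14) + C2*cos(14^(2/3)*sqrt(3)*c/14))*exp(-14^(2/3)*c/14)


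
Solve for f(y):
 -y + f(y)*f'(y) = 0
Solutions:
 f(y) = -sqrt(C1 + y^2)
 f(y) = sqrt(C1 + y^2)


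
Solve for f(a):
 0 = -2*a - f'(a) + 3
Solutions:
 f(a) = C1 - a^2 + 3*a


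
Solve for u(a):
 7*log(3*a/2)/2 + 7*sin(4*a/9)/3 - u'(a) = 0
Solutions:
 u(a) = C1 + 7*a*log(a)/2 - 7*a/2 - 4*a*log(2) + a*log(6)/2 + 3*a*log(3) - 21*cos(4*a/9)/4


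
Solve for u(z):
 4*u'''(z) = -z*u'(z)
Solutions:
 u(z) = C1 + Integral(C2*airyai(-2^(1/3)*z/2) + C3*airybi(-2^(1/3)*z/2), z)


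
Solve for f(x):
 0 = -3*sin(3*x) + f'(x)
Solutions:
 f(x) = C1 - cos(3*x)


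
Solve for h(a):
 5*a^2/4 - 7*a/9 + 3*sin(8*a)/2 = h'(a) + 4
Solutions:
 h(a) = C1 + 5*a^3/12 - 7*a^2/18 - 4*a - 3*cos(8*a)/16


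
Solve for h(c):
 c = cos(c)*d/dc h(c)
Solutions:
 h(c) = C1 + Integral(c/cos(c), c)


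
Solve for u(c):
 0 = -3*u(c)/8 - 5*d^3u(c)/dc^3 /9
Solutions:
 u(c) = C3*exp(-3*5^(2/3)*c/10) + (C1*sin(3*sqrt(3)*5^(2/3)*c/20) + C2*cos(3*sqrt(3)*5^(2/3)*c/20))*exp(3*5^(2/3)*c/20)


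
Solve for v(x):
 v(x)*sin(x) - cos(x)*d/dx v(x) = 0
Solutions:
 v(x) = C1/cos(x)


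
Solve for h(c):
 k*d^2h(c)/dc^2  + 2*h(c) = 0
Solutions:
 h(c) = C1*exp(-sqrt(2)*c*sqrt(-1/k)) + C2*exp(sqrt(2)*c*sqrt(-1/k))


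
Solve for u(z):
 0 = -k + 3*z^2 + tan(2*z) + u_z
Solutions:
 u(z) = C1 + k*z - z^3 + log(cos(2*z))/2


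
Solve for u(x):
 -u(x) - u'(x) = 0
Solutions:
 u(x) = C1*exp(-x)


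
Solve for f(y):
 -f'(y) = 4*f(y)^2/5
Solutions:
 f(y) = 5/(C1 + 4*y)


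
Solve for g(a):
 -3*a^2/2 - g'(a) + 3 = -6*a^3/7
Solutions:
 g(a) = C1 + 3*a^4/14 - a^3/2 + 3*a


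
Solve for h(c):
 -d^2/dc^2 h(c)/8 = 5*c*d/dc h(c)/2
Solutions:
 h(c) = C1 + C2*erf(sqrt(10)*c)


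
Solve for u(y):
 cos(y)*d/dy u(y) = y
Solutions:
 u(y) = C1 + Integral(y/cos(y), y)


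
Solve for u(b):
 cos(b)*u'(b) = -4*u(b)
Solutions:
 u(b) = C1*(sin(b)^2 - 2*sin(b) + 1)/(sin(b)^2 + 2*sin(b) + 1)


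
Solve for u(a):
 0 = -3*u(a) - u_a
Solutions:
 u(a) = C1*exp(-3*a)


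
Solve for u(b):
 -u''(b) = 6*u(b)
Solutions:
 u(b) = C1*sin(sqrt(6)*b) + C2*cos(sqrt(6)*b)


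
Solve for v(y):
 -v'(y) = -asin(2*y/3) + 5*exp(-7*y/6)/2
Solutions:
 v(y) = C1 + y*asin(2*y/3) + sqrt(9 - 4*y^2)/2 + 15*exp(-7*y/6)/7


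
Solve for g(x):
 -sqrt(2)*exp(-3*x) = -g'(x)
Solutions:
 g(x) = C1 - sqrt(2)*exp(-3*x)/3


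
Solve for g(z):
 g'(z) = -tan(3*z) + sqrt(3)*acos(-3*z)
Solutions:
 g(z) = C1 + sqrt(3)*(z*acos(-3*z) + sqrt(1 - 9*z^2)/3) + log(cos(3*z))/3


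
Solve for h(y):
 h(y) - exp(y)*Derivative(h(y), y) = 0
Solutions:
 h(y) = C1*exp(-exp(-y))


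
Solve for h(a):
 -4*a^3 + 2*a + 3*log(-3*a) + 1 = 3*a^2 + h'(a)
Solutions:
 h(a) = C1 - a^4 - a^3 + a^2 + 3*a*log(-a) + a*(-2 + 3*log(3))


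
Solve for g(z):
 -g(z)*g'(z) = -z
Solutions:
 g(z) = -sqrt(C1 + z^2)
 g(z) = sqrt(C1 + z^2)


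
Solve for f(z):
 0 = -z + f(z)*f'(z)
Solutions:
 f(z) = -sqrt(C1 + z^2)
 f(z) = sqrt(C1 + z^2)


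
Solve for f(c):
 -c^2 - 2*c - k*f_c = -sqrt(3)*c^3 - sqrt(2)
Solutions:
 f(c) = C1 + sqrt(3)*c^4/(4*k) - c^3/(3*k) - c^2/k + sqrt(2)*c/k


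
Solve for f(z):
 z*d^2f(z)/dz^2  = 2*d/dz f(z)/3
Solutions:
 f(z) = C1 + C2*z^(5/3)


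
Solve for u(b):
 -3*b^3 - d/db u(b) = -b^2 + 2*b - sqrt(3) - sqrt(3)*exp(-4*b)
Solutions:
 u(b) = C1 - 3*b^4/4 + b^3/3 - b^2 + sqrt(3)*b - sqrt(3)*exp(-4*b)/4


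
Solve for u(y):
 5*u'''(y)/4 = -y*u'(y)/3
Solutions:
 u(y) = C1 + Integral(C2*airyai(-30^(2/3)*y/15) + C3*airybi(-30^(2/3)*y/15), y)


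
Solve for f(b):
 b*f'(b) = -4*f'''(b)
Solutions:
 f(b) = C1 + Integral(C2*airyai(-2^(1/3)*b/2) + C3*airybi(-2^(1/3)*b/2), b)


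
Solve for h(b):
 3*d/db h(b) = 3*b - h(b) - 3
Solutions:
 h(b) = C1*exp(-b/3) + 3*b - 12


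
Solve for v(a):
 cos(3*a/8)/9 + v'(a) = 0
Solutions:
 v(a) = C1 - 8*sin(3*a/8)/27


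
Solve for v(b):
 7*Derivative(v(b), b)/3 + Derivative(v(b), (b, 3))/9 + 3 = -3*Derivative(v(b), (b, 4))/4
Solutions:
 v(b) = C1 + C2*exp(b*(-8 + 8*2^(2/3)/(243*sqrt(2893849) + 413375)^(1/3) + 2^(1/3)*(243*sqrt(2893849) + 413375)^(1/3))/162)*sin(2^(1/3)*sqrt(3)*b*(-(243*sqrt(2893849) + 413375)^(1/3) + 8*2^(1/3)/(243*sqrt(2893849) + 413375)^(1/3))/162) + C3*exp(b*(-8 + 8*2^(2/3)/(243*sqrt(2893849) + 413375)^(1/3) + 2^(1/3)*(243*sqrt(2893849) + 413375)^(1/3))/162)*cos(2^(1/3)*sqrt(3)*b*(-(243*sqrt(2893849) + 413375)^(1/3) + 8*2^(1/3)/(243*sqrt(2893849) + 413375)^(1/3))/162) + C4*exp(-b*(8*2^(2/3)/(243*sqrt(2893849) + 413375)^(1/3) + 4 + 2^(1/3)*(243*sqrt(2893849) + 413375)^(1/3))/81) - 9*b/7


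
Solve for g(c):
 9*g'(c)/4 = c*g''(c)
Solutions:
 g(c) = C1 + C2*c^(13/4)


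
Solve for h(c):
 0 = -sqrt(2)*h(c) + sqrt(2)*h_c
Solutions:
 h(c) = C1*exp(c)


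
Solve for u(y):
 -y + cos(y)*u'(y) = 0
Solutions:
 u(y) = C1 + Integral(y/cos(y), y)


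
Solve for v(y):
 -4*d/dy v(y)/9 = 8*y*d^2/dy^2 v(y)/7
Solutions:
 v(y) = C1 + C2*y^(11/18)


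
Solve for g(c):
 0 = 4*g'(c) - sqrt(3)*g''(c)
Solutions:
 g(c) = C1 + C2*exp(4*sqrt(3)*c/3)


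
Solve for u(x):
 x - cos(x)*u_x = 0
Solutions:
 u(x) = C1 + Integral(x/cos(x), x)


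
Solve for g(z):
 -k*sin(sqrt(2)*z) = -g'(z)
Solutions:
 g(z) = C1 - sqrt(2)*k*cos(sqrt(2)*z)/2


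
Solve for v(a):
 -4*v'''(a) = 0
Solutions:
 v(a) = C1 + C2*a + C3*a^2


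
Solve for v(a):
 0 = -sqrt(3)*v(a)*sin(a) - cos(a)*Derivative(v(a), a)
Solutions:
 v(a) = C1*cos(a)^(sqrt(3))


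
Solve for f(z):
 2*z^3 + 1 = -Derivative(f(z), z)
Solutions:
 f(z) = C1 - z^4/2 - z


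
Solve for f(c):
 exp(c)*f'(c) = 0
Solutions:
 f(c) = C1


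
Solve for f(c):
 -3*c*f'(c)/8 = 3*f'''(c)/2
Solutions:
 f(c) = C1 + Integral(C2*airyai(-2^(1/3)*c/2) + C3*airybi(-2^(1/3)*c/2), c)


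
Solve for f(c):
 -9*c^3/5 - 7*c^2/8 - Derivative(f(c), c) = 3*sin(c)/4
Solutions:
 f(c) = C1 - 9*c^4/20 - 7*c^3/24 + 3*cos(c)/4


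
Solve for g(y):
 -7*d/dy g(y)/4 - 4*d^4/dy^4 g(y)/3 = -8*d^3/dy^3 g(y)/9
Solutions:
 g(y) = C1 + C2*exp(y*(32*2^(2/3)/(27*sqrt(310737) + 15053)^(1/3) + 16 + 2^(1/3)*(27*sqrt(310737) + 15053)^(1/3))/72)*sin(2^(1/3)*sqrt(3)*y*(-(27*sqrt(310737) + 15053)^(1/3) + 32*2^(1/3)/(27*sqrt(310737) + 15053)^(1/3))/72) + C3*exp(y*(32*2^(2/3)/(27*sqrt(310737) + 15053)^(1/3) + 16 + 2^(1/3)*(27*sqrt(310737) + 15053)^(1/3))/72)*cos(2^(1/3)*sqrt(3)*y*(-(27*sqrt(310737) + 15053)^(1/3) + 32*2^(1/3)/(27*sqrt(310737) + 15053)^(1/3))/72) + C4*exp(y*(-2^(1/3)*(27*sqrt(310737) + 15053)^(1/3) - 32*2^(2/3)/(27*sqrt(310737) + 15053)^(1/3) + 8)/36)


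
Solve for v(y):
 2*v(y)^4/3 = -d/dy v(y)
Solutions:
 v(y) = (-1 - sqrt(3)*I)*(1/(C1 + 2*y))^(1/3)/2
 v(y) = (-1 + sqrt(3)*I)*(1/(C1 + 2*y))^(1/3)/2
 v(y) = (1/(C1 + 2*y))^(1/3)


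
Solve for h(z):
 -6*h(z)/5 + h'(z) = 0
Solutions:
 h(z) = C1*exp(6*z/5)


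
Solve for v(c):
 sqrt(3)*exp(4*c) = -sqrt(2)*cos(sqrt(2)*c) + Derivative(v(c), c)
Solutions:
 v(c) = C1 + sqrt(3)*exp(4*c)/4 + sin(sqrt(2)*c)


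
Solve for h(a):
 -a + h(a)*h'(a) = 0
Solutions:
 h(a) = -sqrt(C1 + a^2)
 h(a) = sqrt(C1 + a^2)


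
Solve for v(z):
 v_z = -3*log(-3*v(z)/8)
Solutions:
 Integral(1/(log(-_y) - 3*log(2) + log(3)), (_y, v(z)))/3 = C1 - z


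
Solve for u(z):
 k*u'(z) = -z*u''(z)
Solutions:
 u(z) = C1 + z^(1 - re(k))*(C2*sin(log(z)*Abs(im(k))) + C3*cos(log(z)*im(k)))


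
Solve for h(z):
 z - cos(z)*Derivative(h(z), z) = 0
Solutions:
 h(z) = C1 + Integral(z/cos(z), z)


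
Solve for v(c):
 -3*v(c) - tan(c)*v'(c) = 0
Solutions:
 v(c) = C1/sin(c)^3


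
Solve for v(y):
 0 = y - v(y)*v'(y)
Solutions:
 v(y) = -sqrt(C1 + y^2)
 v(y) = sqrt(C1 + y^2)


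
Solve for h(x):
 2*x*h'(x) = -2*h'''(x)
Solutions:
 h(x) = C1 + Integral(C2*airyai(-x) + C3*airybi(-x), x)


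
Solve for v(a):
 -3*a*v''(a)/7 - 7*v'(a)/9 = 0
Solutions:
 v(a) = C1 + C2/a^(22/27)


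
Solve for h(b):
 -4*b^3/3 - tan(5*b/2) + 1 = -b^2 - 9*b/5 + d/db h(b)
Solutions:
 h(b) = C1 - b^4/3 + b^3/3 + 9*b^2/10 + b + 2*log(cos(5*b/2))/5


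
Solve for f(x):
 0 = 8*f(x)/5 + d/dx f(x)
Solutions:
 f(x) = C1*exp(-8*x/5)


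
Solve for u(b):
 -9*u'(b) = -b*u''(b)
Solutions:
 u(b) = C1 + C2*b^10


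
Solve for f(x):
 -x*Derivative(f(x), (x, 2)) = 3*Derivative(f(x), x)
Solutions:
 f(x) = C1 + C2/x^2


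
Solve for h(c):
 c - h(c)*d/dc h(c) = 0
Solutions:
 h(c) = -sqrt(C1 + c^2)
 h(c) = sqrt(C1 + c^2)


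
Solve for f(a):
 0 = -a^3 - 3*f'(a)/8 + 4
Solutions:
 f(a) = C1 - 2*a^4/3 + 32*a/3


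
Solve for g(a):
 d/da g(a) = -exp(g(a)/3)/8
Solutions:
 g(a) = 3*log(1/(C1 + a)) + 3*log(24)


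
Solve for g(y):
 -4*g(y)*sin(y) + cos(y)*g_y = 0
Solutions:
 g(y) = C1/cos(y)^4


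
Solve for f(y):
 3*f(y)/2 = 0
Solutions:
 f(y) = 0


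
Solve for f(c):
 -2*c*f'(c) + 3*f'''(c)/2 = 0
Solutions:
 f(c) = C1 + Integral(C2*airyai(6^(2/3)*c/3) + C3*airybi(6^(2/3)*c/3), c)


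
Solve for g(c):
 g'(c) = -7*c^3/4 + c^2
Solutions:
 g(c) = C1 - 7*c^4/16 + c^3/3


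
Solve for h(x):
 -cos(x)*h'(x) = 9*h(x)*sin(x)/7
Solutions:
 h(x) = C1*cos(x)^(9/7)


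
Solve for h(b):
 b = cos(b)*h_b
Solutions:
 h(b) = C1 + Integral(b/cos(b), b)


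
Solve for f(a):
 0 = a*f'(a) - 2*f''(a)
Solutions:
 f(a) = C1 + C2*erfi(a/2)


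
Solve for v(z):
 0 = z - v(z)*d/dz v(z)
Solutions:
 v(z) = -sqrt(C1 + z^2)
 v(z) = sqrt(C1 + z^2)


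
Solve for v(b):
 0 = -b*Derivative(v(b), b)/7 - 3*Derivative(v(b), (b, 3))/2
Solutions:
 v(b) = C1 + Integral(C2*airyai(-2^(1/3)*21^(2/3)*b/21) + C3*airybi(-2^(1/3)*21^(2/3)*b/21), b)


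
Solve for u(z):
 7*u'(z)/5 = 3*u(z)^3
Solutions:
 u(z) = -sqrt(14)*sqrt(-1/(C1 + 15*z))/2
 u(z) = sqrt(14)*sqrt(-1/(C1 + 15*z))/2


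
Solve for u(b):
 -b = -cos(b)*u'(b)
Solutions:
 u(b) = C1 + Integral(b/cos(b), b)


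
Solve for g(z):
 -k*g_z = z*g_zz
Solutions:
 g(z) = C1 + z^(1 - re(k))*(C2*sin(log(z)*Abs(im(k))) + C3*cos(log(z)*im(k)))


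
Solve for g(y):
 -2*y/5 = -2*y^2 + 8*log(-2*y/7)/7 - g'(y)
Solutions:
 g(y) = C1 - 2*y^3/3 + y^2/5 + 8*y*log(-y)/7 + 8*y*(-log(7) - 1 + log(2))/7


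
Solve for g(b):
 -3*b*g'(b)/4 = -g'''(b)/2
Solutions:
 g(b) = C1 + Integral(C2*airyai(2^(2/3)*3^(1/3)*b/2) + C3*airybi(2^(2/3)*3^(1/3)*b/2), b)


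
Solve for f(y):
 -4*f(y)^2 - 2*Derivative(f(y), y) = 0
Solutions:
 f(y) = 1/(C1 + 2*y)


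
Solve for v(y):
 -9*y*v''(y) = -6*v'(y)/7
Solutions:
 v(y) = C1 + C2*y^(23/21)


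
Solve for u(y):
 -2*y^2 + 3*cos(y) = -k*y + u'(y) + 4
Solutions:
 u(y) = C1 + k*y^2/2 - 2*y^3/3 - 4*y + 3*sin(y)


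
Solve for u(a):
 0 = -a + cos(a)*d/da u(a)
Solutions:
 u(a) = C1 + Integral(a/cos(a), a)


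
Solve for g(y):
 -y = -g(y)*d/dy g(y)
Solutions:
 g(y) = -sqrt(C1 + y^2)
 g(y) = sqrt(C1 + y^2)


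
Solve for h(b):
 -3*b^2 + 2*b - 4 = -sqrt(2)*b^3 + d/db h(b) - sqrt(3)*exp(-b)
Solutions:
 h(b) = C1 + sqrt(2)*b^4/4 - b^3 + b^2 - 4*b - sqrt(3)*exp(-b)


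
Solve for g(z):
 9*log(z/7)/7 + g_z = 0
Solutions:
 g(z) = C1 - 9*z*log(z)/7 + 9*z/7 + 9*z*log(7)/7


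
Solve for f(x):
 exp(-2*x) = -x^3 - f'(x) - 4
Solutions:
 f(x) = C1 - x^4/4 - 4*x + exp(-2*x)/2


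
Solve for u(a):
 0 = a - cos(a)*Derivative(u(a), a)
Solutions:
 u(a) = C1 + Integral(a/cos(a), a)


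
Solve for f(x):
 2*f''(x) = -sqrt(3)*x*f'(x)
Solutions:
 f(x) = C1 + C2*erf(3^(1/4)*x/2)


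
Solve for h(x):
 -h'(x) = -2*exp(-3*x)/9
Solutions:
 h(x) = C1 - 2*exp(-3*x)/27


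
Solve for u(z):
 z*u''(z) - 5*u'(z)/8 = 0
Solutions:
 u(z) = C1 + C2*z^(13/8)


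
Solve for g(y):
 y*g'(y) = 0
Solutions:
 g(y) = C1


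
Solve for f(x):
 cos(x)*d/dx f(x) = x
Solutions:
 f(x) = C1 + Integral(x/cos(x), x)


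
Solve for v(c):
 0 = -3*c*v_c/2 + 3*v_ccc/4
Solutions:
 v(c) = C1 + Integral(C2*airyai(2^(1/3)*c) + C3*airybi(2^(1/3)*c), c)


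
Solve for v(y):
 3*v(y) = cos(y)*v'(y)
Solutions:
 v(y) = C1*(sin(y) + 1)^(3/2)/(sin(y) - 1)^(3/2)


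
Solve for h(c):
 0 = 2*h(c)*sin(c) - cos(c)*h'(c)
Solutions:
 h(c) = C1/cos(c)^2


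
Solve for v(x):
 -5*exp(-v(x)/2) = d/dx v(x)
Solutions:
 v(x) = 2*log(C1 - 5*x/2)


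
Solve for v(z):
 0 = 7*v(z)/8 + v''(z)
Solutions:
 v(z) = C1*sin(sqrt(14)*z/4) + C2*cos(sqrt(14)*z/4)


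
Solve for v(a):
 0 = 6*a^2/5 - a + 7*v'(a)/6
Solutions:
 v(a) = C1 - 12*a^3/35 + 3*a^2/7


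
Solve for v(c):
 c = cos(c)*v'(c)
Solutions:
 v(c) = C1 + Integral(c/cos(c), c)


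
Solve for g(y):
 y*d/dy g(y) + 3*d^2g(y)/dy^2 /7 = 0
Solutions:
 g(y) = C1 + C2*erf(sqrt(42)*y/6)


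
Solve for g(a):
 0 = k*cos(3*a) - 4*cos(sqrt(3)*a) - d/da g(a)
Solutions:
 g(a) = C1 + k*sin(3*a)/3 - 4*sqrt(3)*sin(sqrt(3)*a)/3


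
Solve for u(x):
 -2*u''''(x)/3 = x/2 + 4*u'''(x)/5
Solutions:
 u(x) = C1 + C2*x + C3*x^2 + C4*exp(-6*x/5) - 5*x^4/192 + 25*x^3/288


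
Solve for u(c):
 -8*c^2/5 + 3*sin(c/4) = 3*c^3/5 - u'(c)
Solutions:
 u(c) = C1 + 3*c^4/20 + 8*c^3/15 + 12*cos(c/4)


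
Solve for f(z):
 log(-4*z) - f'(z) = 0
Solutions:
 f(z) = C1 + z*log(-z) + z*(-1 + 2*log(2))


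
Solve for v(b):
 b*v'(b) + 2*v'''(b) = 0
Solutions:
 v(b) = C1 + Integral(C2*airyai(-2^(2/3)*b/2) + C3*airybi(-2^(2/3)*b/2), b)


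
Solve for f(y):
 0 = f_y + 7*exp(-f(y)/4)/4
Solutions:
 f(y) = 4*log(C1 - 7*y/16)


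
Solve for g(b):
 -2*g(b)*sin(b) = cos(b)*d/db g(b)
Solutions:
 g(b) = C1*cos(b)^2


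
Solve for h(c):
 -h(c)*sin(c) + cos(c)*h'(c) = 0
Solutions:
 h(c) = C1/cos(c)


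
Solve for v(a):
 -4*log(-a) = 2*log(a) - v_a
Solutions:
 v(a) = C1 + 6*a*log(a) + 2*a*(-3 + 2*I*pi)


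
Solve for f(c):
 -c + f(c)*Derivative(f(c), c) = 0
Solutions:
 f(c) = -sqrt(C1 + c^2)
 f(c) = sqrt(C1 + c^2)


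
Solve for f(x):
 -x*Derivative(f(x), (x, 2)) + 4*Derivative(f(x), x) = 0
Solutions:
 f(x) = C1 + C2*x^5


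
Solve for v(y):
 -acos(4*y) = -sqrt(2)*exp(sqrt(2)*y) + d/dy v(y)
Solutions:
 v(y) = C1 - y*acos(4*y) + sqrt(1 - 16*y^2)/4 + exp(sqrt(2)*y)


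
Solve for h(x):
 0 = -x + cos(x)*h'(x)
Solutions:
 h(x) = C1 + Integral(x/cos(x), x)


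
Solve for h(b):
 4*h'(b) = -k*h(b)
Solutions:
 h(b) = C1*exp(-b*k/4)


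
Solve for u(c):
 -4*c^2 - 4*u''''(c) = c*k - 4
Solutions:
 u(c) = C1 + C2*c + C3*c^2 + C4*c^3 - c^6/360 - c^5*k/480 + c^4/24


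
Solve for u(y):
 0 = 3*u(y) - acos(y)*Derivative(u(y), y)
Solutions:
 u(y) = C1*exp(3*Integral(1/acos(y), y))


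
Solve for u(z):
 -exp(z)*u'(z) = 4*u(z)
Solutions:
 u(z) = C1*exp(4*exp(-z))


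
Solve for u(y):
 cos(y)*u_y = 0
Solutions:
 u(y) = C1


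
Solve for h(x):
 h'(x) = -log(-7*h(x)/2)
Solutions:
 Integral(1/(log(-_y) - log(2) + log(7)), (_y, h(x))) = C1 - x


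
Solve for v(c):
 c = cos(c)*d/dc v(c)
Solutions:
 v(c) = C1 + Integral(c/cos(c), c)


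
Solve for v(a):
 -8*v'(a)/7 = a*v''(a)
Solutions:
 v(a) = C1 + C2/a^(1/7)


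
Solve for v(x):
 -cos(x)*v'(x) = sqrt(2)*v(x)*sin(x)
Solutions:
 v(x) = C1*cos(x)^(sqrt(2))


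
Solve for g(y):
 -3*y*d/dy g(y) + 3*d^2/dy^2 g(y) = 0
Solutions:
 g(y) = C1 + C2*erfi(sqrt(2)*y/2)


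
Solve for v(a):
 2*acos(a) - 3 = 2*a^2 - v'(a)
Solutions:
 v(a) = C1 + 2*a^3/3 - 2*a*acos(a) + 3*a + 2*sqrt(1 - a^2)


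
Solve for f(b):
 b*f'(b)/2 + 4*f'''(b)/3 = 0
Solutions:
 f(b) = C1 + Integral(C2*airyai(-3^(1/3)*b/2) + C3*airybi(-3^(1/3)*b/2), b)


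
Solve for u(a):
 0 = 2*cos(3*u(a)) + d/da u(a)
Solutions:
 u(a) = -asin((C1 + exp(12*a))/(C1 - exp(12*a)))/3 + pi/3
 u(a) = asin((C1 + exp(12*a))/(C1 - exp(12*a)))/3


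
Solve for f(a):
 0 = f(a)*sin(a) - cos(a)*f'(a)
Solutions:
 f(a) = C1/cos(a)


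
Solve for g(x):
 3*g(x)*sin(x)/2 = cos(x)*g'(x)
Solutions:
 g(x) = C1/cos(x)^(3/2)


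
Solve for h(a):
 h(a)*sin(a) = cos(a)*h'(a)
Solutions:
 h(a) = C1/cos(a)


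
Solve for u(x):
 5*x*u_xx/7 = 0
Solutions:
 u(x) = C1 + C2*x


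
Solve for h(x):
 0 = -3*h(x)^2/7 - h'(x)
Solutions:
 h(x) = 7/(C1 + 3*x)


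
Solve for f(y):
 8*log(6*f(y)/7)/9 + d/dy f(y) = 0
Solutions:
 9*Integral(1/(log(_y) - log(7) + log(6)), (_y, f(y)))/8 = C1 - y


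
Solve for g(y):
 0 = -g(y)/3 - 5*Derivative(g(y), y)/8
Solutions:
 g(y) = C1*exp(-8*y/15)


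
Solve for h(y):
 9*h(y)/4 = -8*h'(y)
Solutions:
 h(y) = C1*exp(-9*y/32)


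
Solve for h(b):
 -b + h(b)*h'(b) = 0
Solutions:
 h(b) = -sqrt(C1 + b^2)
 h(b) = sqrt(C1 + b^2)


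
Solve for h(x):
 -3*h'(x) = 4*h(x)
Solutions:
 h(x) = C1*exp(-4*x/3)


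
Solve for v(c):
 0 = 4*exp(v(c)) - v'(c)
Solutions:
 v(c) = log(-1/(C1 + 4*c))


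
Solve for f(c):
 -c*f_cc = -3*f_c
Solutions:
 f(c) = C1 + C2*c^4


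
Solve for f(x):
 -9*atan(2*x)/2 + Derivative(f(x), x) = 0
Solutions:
 f(x) = C1 + 9*x*atan(2*x)/2 - 9*log(4*x^2 + 1)/8


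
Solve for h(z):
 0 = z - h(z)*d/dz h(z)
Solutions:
 h(z) = -sqrt(C1 + z^2)
 h(z) = sqrt(C1 + z^2)


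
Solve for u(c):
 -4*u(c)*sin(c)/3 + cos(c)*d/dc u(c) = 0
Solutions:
 u(c) = C1/cos(c)^(4/3)


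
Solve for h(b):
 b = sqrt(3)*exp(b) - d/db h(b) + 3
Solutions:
 h(b) = C1 - b^2/2 + 3*b + sqrt(3)*exp(b)


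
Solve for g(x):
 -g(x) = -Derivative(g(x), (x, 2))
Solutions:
 g(x) = C1*exp(-x) + C2*exp(x)


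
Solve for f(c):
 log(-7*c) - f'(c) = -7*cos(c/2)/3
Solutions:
 f(c) = C1 + c*log(-c) - c + c*log(7) + 14*sin(c/2)/3


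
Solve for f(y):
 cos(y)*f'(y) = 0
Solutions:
 f(y) = C1


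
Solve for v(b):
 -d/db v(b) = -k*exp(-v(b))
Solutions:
 v(b) = log(C1 + b*k)


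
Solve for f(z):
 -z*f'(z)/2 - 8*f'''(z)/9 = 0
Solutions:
 f(z) = C1 + Integral(C2*airyai(-6^(2/3)*z/4) + C3*airybi(-6^(2/3)*z/4), z)


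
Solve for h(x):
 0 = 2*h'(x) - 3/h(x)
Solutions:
 h(x) = -sqrt(C1 + 3*x)
 h(x) = sqrt(C1 + 3*x)


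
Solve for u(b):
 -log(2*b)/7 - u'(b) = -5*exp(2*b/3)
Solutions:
 u(b) = C1 - b*log(b)/7 + b*(1 - log(2))/7 + 15*exp(2*b/3)/2


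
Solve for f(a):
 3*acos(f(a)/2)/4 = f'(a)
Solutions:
 Integral(1/acos(_y/2), (_y, f(a))) = C1 + 3*a/4


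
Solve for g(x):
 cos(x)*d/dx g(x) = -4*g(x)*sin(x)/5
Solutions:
 g(x) = C1*cos(x)^(4/5)


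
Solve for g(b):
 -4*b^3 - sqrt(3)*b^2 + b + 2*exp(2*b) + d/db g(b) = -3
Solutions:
 g(b) = C1 + b^4 + sqrt(3)*b^3/3 - b^2/2 - 3*b - exp(2*b)


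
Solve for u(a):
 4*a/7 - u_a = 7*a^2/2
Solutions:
 u(a) = C1 - 7*a^3/6 + 2*a^2/7


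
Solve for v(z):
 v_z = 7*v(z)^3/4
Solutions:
 v(z) = -sqrt(2)*sqrt(-1/(C1 + 7*z))
 v(z) = sqrt(2)*sqrt(-1/(C1 + 7*z))


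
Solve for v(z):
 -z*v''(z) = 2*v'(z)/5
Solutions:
 v(z) = C1 + C2*z^(3/5)


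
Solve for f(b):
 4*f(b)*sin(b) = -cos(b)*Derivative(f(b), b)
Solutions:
 f(b) = C1*cos(b)^4


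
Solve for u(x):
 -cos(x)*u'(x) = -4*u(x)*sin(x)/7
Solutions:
 u(x) = C1/cos(x)^(4/7)


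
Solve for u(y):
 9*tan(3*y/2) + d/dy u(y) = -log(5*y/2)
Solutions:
 u(y) = C1 - y*log(y) - y*log(5) + y*log(2) + y + 6*log(cos(3*y/2))


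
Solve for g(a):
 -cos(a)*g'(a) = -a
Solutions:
 g(a) = C1 + Integral(a/cos(a), a)


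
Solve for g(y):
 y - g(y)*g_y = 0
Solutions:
 g(y) = -sqrt(C1 + y^2)
 g(y) = sqrt(C1 + y^2)


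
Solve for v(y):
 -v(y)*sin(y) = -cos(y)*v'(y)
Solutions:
 v(y) = C1/cos(y)


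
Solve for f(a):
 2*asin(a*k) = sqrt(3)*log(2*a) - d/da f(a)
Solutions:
 f(a) = C1 + sqrt(3)*a*(log(a) - 1) + sqrt(3)*a*log(2) - 2*Piecewise((a*asin(a*k) + sqrt(-a^2*k^2 + 1)/k, Ne(k, 0)), (0, True))


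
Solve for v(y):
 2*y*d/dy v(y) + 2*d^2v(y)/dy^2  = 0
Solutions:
 v(y) = C1 + C2*erf(sqrt(2)*y/2)


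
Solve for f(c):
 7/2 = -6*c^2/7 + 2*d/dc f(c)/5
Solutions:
 f(c) = C1 + 5*c^3/7 + 35*c/4


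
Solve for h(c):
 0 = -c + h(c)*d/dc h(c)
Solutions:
 h(c) = -sqrt(C1 + c^2)
 h(c) = sqrt(C1 + c^2)


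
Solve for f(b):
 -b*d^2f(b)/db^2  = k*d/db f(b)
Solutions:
 f(b) = C1 + b^(1 - re(k))*(C2*sin(log(b)*Abs(im(k))) + C3*cos(log(b)*im(k)))


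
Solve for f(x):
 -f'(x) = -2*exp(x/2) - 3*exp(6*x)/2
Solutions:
 f(x) = C1 + 4*exp(x/2) + exp(6*x)/4


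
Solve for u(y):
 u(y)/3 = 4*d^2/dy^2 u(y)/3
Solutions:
 u(y) = C1*exp(-y/2) + C2*exp(y/2)


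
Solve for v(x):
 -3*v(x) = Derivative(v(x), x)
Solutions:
 v(x) = C1*exp(-3*x)


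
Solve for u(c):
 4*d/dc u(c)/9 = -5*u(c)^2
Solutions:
 u(c) = 4/(C1 + 45*c)


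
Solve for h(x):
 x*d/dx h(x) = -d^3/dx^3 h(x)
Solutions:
 h(x) = C1 + Integral(C2*airyai(-x) + C3*airybi(-x), x)


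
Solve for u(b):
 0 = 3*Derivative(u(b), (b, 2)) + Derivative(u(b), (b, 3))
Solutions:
 u(b) = C1 + C2*b + C3*exp(-3*b)


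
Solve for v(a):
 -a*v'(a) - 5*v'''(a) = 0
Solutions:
 v(a) = C1 + Integral(C2*airyai(-5^(2/3)*a/5) + C3*airybi(-5^(2/3)*a/5), a)


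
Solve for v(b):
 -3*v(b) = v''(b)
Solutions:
 v(b) = C1*sin(sqrt(3)*b) + C2*cos(sqrt(3)*b)


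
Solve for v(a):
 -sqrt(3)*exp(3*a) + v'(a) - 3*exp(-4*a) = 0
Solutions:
 v(a) = C1 + sqrt(3)*exp(3*a)/3 - 3*exp(-4*a)/4


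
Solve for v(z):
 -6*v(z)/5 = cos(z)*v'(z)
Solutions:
 v(z) = C1*(sin(z) - 1)^(3/5)/(sin(z) + 1)^(3/5)


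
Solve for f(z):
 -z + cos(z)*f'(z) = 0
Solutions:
 f(z) = C1 + Integral(z/cos(z), z)


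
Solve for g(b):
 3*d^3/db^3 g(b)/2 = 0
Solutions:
 g(b) = C1 + C2*b + C3*b^2


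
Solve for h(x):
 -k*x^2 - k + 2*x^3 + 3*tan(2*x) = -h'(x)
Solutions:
 h(x) = C1 + k*x^3/3 + k*x - x^4/2 + 3*log(cos(2*x))/2


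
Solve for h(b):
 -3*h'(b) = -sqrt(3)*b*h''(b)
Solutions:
 h(b) = C1 + C2*b^(1 + sqrt(3))


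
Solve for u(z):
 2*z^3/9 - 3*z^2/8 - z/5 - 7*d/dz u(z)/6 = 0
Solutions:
 u(z) = C1 + z^4/21 - 3*z^3/28 - 3*z^2/35


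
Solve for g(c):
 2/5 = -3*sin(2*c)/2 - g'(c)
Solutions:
 g(c) = C1 - 2*c/5 + 3*cos(2*c)/4


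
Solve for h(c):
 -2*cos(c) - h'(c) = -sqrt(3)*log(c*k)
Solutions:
 h(c) = C1 + sqrt(3)*c*(log(c*k) - 1) - 2*sin(c)


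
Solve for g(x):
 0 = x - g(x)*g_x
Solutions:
 g(x) = -sqrt(C1 + x^2)
 g(x) = sqrt(C1 + x^2)


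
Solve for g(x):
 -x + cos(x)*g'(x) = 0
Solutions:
 g(x) = C1 + Integral(x/cos(x), x)


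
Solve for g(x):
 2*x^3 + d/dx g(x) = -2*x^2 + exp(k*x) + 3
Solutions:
 g(x) = C1 - x^4/2 - 2*x^3/3 + 3*x + exp(k*x)/k


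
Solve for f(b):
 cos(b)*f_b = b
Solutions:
 f(b) = C1 + Integral(b/cos(b), b)


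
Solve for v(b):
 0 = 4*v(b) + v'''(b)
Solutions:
 v(b) = C3*exp(-2^(2/3)*b) + (C1*sin(2^(2/3)*sqrt(3)*b/2) + C2*cos(2^(2/3)*sqrt(3)*b/2))*exp(2^(2/3)*b/2)


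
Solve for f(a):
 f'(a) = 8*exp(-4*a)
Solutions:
 f(a) = C1 - 2*exp(-4*a)


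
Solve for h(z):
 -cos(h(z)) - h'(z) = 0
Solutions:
 h(z) = pi - asin((C1 + exp(2*z))/(C1 - exp(2*z)))
 h(z) = asin((C1 + exp(2*z))/(C1 - exp(2*z)))


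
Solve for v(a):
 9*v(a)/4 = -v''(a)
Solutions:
 v(a) = C1*sin(3*a/2) + C2*cos(3*a/2)


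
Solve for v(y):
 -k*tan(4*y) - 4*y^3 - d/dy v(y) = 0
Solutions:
 v(y) = C1 + k*log(cos(4*y))/4 - y^4


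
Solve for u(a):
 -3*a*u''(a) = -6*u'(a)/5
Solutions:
 u(a) = C1 + C2*a^(7/5)


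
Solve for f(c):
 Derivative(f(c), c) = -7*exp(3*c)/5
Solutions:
 f(c) = C1 - 7*exp(3*c)/15


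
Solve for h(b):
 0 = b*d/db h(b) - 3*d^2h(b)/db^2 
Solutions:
 h(b) = C1 + C2*erfi(sqrt(6)*b/6)


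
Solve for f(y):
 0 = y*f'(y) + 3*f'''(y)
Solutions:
 f(y) = C1 + Integral(C2*airyai(-3^(2/3)*y/3) + C3*airybi(-3^(2/3)*y/3), y)


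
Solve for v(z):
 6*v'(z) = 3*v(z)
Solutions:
 v(z) = C1*exp(z/2)


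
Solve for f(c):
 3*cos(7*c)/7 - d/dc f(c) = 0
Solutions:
 f(c) = C1 + 3*sin(7*c)/49


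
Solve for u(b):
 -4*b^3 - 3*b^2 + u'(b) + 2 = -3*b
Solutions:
 u(b) = C1 + b^4 + b^3 - 3*b^2/2 - 2*b


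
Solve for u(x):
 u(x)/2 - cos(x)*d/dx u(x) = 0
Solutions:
 u(x) = C1*(sin(x) + 1)^(1/4)/(sin(x) - 1)^(1/4)


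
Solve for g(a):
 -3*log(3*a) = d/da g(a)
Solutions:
 g(a) = C1 - 3*a*log(a) - a*log(27) + 3*a


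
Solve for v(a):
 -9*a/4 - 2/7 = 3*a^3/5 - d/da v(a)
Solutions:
 v(a) = C1 + 3*a^4/20 + 9*a^2/8 + 2*a/7


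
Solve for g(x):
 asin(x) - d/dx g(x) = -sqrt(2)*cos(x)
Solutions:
 g(x) = C1 + x*asin(x) + sqrt(1 - x^2) + sqrt(2)*sin(x)


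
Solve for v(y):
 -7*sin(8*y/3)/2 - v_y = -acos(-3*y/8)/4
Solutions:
 v(y) = C1 + y*acos(-3*y/8)/4 + sqrt(64 - 9*y^2)/12 + 21*cos(8*y/3)/16


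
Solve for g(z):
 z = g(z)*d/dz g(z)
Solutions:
 g(z) = -sqrt(C1 + z^2)
 g(z) = sqrt(C1 + z^2)


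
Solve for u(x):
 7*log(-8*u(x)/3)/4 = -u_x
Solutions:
 4*Integral(1/(log(-_y) - log(3) + 3*log(2)), (_y, u(x)))/7 = C1 - x


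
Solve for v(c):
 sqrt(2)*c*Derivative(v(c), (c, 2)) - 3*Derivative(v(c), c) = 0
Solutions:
 v(c) = C1 + C2*c^(1 + 3*sqrt(2)/2)


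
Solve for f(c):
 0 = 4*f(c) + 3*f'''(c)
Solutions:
 f(c) = C3*exp(-6^(2/3)*c/3) + (C1*sin(2^(2/3)*3^(1/6)*c/2) + C2*cos(2^(2/3)*3^(1/6)*c/2))*exp(6^(2/3)*c/6)


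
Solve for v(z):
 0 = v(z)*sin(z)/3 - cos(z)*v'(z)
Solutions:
 v(z) = C1/cos(z)^(1/3)


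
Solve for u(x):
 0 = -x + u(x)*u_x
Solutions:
 u(x) = -sqrt(C1 + x^2)
 u(x) = sqrt(C1 + x^2)


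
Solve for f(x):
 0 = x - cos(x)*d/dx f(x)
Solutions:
 f(x) = C1 + Integral(x/cos(x), x)


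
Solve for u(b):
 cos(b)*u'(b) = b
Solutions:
 u(b) = C1 + Integral(b/cos(b), b)


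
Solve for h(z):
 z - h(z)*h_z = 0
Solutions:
 h(z) = -sqrt(C1 + z^2)
 h(z) = sqrt(C1 + z^2)


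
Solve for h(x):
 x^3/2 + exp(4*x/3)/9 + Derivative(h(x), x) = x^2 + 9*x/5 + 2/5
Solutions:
 h(x) = C1 - x^4/8 + x^3/3 + 9*x^2/10 + 2*x/5 - exp(4*x/3)/12


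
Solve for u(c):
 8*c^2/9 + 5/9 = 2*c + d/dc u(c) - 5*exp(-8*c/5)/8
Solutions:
 u(c) = C1 + 8*c^3/27 - c^2 + 5*c/9 - 25*exp(-8*c/5)/64


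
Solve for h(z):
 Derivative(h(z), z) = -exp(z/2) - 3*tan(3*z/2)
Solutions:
 h(z) = C1 - 2*exp(z/2) + 2*log(cos(3*z/2))


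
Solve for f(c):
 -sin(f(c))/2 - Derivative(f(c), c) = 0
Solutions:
 f(c) = -acos((-C1 - exp(c))/(C1 - exp(c))) + 2*pi
 f(c) = acos((-C1 - exp(c))/(C1 - exp(c)))


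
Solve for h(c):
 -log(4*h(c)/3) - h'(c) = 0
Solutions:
 Integral(1/(log(_y) - log(3) + 2*log(2)), (_y, h(c))) = C1 - c


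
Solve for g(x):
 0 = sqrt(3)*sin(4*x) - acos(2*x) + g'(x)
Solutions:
 g(x) = C1 + x*acos(2*x) - sqrt(1 - 4*x^2)/2 + sqrt(3)*cos(4*x)/4


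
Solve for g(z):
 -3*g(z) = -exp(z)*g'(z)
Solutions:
 g(z) = C1*exp(-3*exp(-z))


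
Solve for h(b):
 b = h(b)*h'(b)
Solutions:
 h(b) = -sqrt(C1 + b^2)
 h(b) = sqrt(C1 + b^2)


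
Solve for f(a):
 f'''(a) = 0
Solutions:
 f(a) = C1 + C2*a + C3*a^2


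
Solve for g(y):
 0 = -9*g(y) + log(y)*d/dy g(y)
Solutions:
 g(y) = C1*exp(9*li(y))


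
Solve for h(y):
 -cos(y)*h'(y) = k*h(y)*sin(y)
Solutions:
 h(y) = C1*exp(k*log(cos(y)))


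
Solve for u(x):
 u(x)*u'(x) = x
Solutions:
 u(x) = -sqrt(C1 + x^2)
 u(x) = sqrt(C1 + x^2)


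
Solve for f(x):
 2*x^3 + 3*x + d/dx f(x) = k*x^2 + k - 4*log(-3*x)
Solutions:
 f(x) = C1 + k*x^3/3 - x^4/2 - 3*x^2/2 + x*(k - 4*log(3) + 4) - 4*x*log(-x)


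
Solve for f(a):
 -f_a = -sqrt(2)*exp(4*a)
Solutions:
 f(a) = C1 + sqrt(2)*exp(4*a)/4


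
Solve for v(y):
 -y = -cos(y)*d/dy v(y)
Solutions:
 v(y) = C1 + Integral(y/cos(y), y)


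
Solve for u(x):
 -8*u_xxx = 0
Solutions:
 u(x) = C1 + C2*x + C3*x^2


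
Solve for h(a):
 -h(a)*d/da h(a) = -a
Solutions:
 h(a) = -sqrt(C1 + a^2)
 h(a) = sqrt(C1 + a^2)


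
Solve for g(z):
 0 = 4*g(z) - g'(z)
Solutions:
 g(z) = C1*exp(4*z)


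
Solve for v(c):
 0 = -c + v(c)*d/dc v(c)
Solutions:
 v(c) = -sqrt(C1 + c^2)
 v(c) = sqrt(C1 + c^2)


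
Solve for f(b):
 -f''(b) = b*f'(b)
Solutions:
 f(b) = C1 + C2*erf(sqrt(2)*b/2)


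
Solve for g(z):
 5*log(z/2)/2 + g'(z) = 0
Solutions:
 g(z) = C1 - 5*z*log(z)/2 + 5*z*log(2)/2 + 5*z/2


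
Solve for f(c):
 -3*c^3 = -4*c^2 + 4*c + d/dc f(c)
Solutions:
 f(c) = C1 - 3*c^4/4 + 4*c^3/3 - 2*c^2


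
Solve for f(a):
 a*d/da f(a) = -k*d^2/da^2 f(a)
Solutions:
 f(a) = C1 + C2*sqrt(k)*erf(sqrt(2)*a*sqrt(1/k)/2)


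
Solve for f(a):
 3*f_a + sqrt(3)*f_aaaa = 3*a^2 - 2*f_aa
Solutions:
 f(a) = C1 + C2*exp(-a*(-2^(2/3)*3^(1/6)*(27 + sqrt(32*sqrt(3) + 729))^(1/3) + 4*6^(1/3)/(27 + sqrt(32*sqrt(3) + 729))^(1/3))/12)*sin(a*(4*2^(1/3)*3^(5/6)/(27 + sqrt(32*sqrt(3) + 729))^(1/3) + 6^(2/3)*(27 + sqrt(32*sqrt(3) + 729))^(1/3))/12) + C3*exp(-a*(-2^(2/3)*3^(1/6)*(27 + sqrt(32*sqrt(3) + 729))^(1/3) + 4*6^(1/3)/(27 + sqrt(32*sqrt(3) + 729))^(1/3))/12)*cos(a*(4*2^(1/3)*3^(5/6)/(27 + sqrt(32*sqrt(3) + 729))^(1/3) + 6^(2/3)*(27 + sqrt(32*sqrt(3) + 729))^(1/3))/12) + C4*exp(a*(-2^(2/3)*3^(1/6)*(27 + sqrt(32*sqrt(3) + 729))^(1/3) + 4*6^(1/3)/(27 + sqrt(32*sqrt(3) + 729))^(1/3))/6) + a^3/3 - 2*a^2/3 + 8*a/9


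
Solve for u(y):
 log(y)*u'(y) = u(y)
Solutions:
 u(y) = C1*exp(li(y))


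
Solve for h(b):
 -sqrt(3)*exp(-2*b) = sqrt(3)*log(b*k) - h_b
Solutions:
 h(b) = C1 + sqrt(3)*b*log(b*k) - sqrt(3)*b - sqrt(3)*exp(-2*b)/2


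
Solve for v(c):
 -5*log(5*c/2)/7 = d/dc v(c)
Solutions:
 v(c) = C1 - 5*c*log(c)/7 - 5*c*log(5)/7 + 5*c*log(2)/7 + 5*c/7


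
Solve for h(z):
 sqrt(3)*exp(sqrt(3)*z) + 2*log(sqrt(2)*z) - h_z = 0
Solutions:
 h(z) = C1 + 2*z*log(z) + z*(-2 + log(2)) + exp(sqrt(3)*z)


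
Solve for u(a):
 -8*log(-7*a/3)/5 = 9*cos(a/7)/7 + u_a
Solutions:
 u(a) = C1 - 8*a*log(-a)/5 - 8*a*log(7)/5 + 8*a/5 + 8*a*log(3)/5 - 9*sin(a/7)


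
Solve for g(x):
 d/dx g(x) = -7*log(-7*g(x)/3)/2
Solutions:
 2*Integral(1/(log(-_y) - log(3) + log(7)), (_y, g(x)))/7 = C1 - x


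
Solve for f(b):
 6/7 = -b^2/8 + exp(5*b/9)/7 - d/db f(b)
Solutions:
 f(b) = C1 - b^3/24 - 6*b/7 + 9*exp(5*b/9)/35


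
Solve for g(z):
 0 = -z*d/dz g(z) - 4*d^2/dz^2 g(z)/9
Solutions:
 g(z) = C1 + C2*erf(3*sqrt(2)*z/4)


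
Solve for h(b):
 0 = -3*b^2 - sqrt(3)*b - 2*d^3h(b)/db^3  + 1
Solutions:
 h(b) = C1 + C2*b + C3*b^2 - b^5/40 - sqrt(3)*b^4/48 + b^3/12


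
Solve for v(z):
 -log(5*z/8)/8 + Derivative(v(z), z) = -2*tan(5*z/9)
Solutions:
 v(z) = C1 + z*log(z)/8 - 3*z*log(2)/8 - z/8 + z*log(5)/8 + 18*log(cos(5*z/9))/5


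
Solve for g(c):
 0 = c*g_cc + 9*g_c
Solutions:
 g(c) = C1 + C2/c^8


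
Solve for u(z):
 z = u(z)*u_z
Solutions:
 u(z) = -sqrt(C1 + z^2)
 u(z) = sqrt(C1 + z^2)


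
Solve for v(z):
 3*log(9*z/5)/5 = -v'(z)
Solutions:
 v(z) = C1 - 3*z*log(z)/5 - 6*z*log(3)/5 + 3*z/5 + 3*z*log(5)/5


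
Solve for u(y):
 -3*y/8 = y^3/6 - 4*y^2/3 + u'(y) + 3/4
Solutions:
 u(y) = C1 - y^4/24 + 4*y^3/9 - 3*y^2/16 - 3*y/4


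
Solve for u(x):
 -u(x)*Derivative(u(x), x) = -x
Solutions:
 u(x) = -sqrt(C1 + x^2)
 u(x) = sqrt(C1 + x^2)


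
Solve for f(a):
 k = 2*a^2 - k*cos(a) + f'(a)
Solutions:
 f(a) = C1 - 2*a^3/3 + a*k + k*sin(a)


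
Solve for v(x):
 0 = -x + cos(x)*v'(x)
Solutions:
 v(x) = C1 + Integral(x/cos(x), x)


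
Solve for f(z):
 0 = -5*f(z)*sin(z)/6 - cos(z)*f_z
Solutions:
 f(z) = C1*cos(z)^(5/6)


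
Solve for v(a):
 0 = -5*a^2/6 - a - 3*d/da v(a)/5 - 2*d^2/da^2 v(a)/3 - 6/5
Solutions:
 v(a) = C1 + C2*exp(-9*a/10) - 25*a^3/54 + 115*a^2/162 - 2608*a/729


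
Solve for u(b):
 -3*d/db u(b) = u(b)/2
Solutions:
 u(b) = C1*exp(-b/6)


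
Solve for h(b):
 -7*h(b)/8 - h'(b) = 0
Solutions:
 h(b) = C1*exp(-7*b/8)


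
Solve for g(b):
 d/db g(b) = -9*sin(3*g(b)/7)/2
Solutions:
 9*b/2 + 7*log(cos(3*g(b)/7) - 1)/6 - 7*log(cos(3*g(b)/7) + 1)/6 = C1


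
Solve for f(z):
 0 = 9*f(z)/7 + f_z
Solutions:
 f(z) = C1*exp(-9*z/7)


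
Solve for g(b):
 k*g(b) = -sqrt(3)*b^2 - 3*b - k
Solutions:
 g(b) = (-sqrt(3)*b^2 - 3*b - k)/k


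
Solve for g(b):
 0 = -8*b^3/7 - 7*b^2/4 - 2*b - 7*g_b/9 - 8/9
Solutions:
 g(b) = C1 - 18*b^4/49 - 3*b^3/4 - 9*b^2/7 - 8*b/7


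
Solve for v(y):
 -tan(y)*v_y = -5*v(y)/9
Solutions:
 v(y) = C1*sin(y)^(5/9)


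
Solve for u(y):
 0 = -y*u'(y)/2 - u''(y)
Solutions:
 u(y) = C1 + C2*erf(y/2)


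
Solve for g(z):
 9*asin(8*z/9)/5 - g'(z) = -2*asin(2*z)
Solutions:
 g(z) = C1 + 9*z*asin(8*z/9)/5 + 2*z*asin(2*z) + sqrt(1 - 4*z^2) + 9*sqrt(81 - 64*z^2)/40


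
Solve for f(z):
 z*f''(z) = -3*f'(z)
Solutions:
 f(z) = C1 + C2/z^2


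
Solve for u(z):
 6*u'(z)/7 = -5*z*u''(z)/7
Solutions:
 u(z) = C1 + C2/z^(1/5)


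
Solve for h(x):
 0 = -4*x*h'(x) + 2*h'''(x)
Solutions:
 h(x) = C1 + Integral(C2*airyai(2^(1/3)*x) + C3*airybi(2^(1/3)*x), x)
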